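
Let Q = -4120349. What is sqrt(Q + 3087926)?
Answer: I*sqrt(1032423) ≈ 1016.1*I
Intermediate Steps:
sqrt(Q + 3087926) = sqrt(-4120349 + 3087926) = sqrt(-1032423) = I*sqrt(1032423)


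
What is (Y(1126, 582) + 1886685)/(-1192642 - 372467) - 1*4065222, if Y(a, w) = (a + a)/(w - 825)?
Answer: -1546091734487317/380321487 ≈ -4.0652e+6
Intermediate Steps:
Y(a, w) = 2*a/(-825 + w) (Y(a, w) = (2*a)/(-825 + w) = 2*a/(-825 + w))
(Y(1126, 582) + 1886685)/(-1192642 - 372467) - 1*4065222 = (2*1126/(-825 + 582) + 1886685)/(-1192642 - 372467) - 1*4065222 = (2*1126/(-243) + 1886685)/(-1565109) - 4065222 = (2*1126*(-1/243) + 1886685)*(-1/1565109) - 4065222 = (-2252/243 + 1886685)*(-1/1565109) - 4065222 = (458462203/243)*(-1/1565109) - 4065222 = -458462203/380321487 - 4065222 = -1546091734487317/380321487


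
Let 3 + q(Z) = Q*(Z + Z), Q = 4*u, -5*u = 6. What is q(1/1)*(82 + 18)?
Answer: -1260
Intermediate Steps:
u = -6/5 (u = -1/5*6 = -6/5 ≈ -1.2000)
Q = -24/5 (Q = 4*(-6/5) = -24/5 ≈ -4.8000)
q(Z) = -3 - 48*Z/5 (q(Z) = -3 - 24*(Z + Z)/5 = -3 - 48*Z/5)
q(1/1)*(82 + 18) = (-3 - 48/5/1)*(82 + 18) = (-3 - 48/5*1)*100 = (-3 - 48/5)*100 = -63/5*100 = -1260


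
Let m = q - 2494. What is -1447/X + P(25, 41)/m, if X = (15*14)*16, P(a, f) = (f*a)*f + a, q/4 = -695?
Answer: -24819913/2953440 ≈ -8.4037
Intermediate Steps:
q = -2780 (q = 4*(-695) = -2780)
P(a, f) = a + a*f² (P(a, f) = (a*f)*f + a = a*f² + a = a + a*f²)
m = -5274 (m = -2780 - 2494 = -5274)
X = 3360 (X = 210*16 = 3360)
-1447/X + P(25, 41)/m = -1447/3360 + (25*(1 + 41²))/(-5274) = -1447*1/3360 + (25*(1 + 1681))*(-1/5274) = -1447/3360 + (25*1682)*(-1/5274) = -1447/3360 + 42050*(-1/5274) = -1447/3360 - 21025/2637 = -24819913/2953440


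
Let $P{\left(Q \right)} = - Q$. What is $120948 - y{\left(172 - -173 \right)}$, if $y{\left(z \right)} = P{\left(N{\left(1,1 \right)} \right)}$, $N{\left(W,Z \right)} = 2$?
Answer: $120950$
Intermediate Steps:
$y{\left(z \right)} = -2$ ($y{\left(z \right)} = \left(-1\right) 2 = -2$)
$120948 - y{\left(172 - -173 \right)} = 120948 - -2 = 120948 + 2 = 120950$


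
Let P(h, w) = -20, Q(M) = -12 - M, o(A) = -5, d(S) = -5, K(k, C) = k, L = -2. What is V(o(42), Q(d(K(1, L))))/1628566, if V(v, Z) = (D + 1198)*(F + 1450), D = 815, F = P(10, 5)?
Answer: 1439295/814283 ≈ 1.7676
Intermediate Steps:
F = -20
V(v, Z) = 2878590 (V(v, Z) = (815 + 1198)*(-20 + 1450) = 2013*1430 = 2878590)
V(o(42), Q(d(K(1, L))))/1628566 = 2878590/1628566 = 2878590*(1/1628566) = 1439295/814283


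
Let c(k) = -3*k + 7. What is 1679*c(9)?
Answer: -33580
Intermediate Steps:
c(k) = 7 - 3*k
1679*c(9) = 1679*(7 - 3*9) = 1679*(7 - 27) = 1679*(-20) = -33580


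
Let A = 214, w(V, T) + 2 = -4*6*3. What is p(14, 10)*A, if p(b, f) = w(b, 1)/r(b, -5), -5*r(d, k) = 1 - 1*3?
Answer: -39590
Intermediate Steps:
w(V, T) = -74 (w(V, T) = -2 - 4*6*3 = -2 - 24*3 = -2 - 72 = -74)
r(d, k) = ⅖ (r(d, k) = -(1 - 1*3)/5 = -(1 - 3)/5 = -⅕*(-2) = ⅖)
p(b, f) = -185 (p(b, f) = -74/⅖ = -74*5/2 = -185)
p(14, 10)*A = -185*214 = -39590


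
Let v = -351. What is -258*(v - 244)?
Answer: 153510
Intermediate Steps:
-258*(v - 244) = -258*(-351 - 244) = -258*(-595) = 153510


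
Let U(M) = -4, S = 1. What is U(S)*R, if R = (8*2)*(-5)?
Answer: 320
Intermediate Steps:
R = -80 (R = 16*(-5) = -80)
U(S)*R = -4*(-80) = 320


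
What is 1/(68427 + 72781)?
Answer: 1/141208 ≈ 7.0817e-6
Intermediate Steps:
1/(68427 + 72781) = 1/141208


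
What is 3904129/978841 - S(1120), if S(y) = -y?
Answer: 1100206049/978841 ≈ 1124.0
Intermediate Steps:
3904129/978841 - S(1120) = 3904129/978841 - (-1)*1120 = 3904129*(1/978841) - 1*(-1120) = 3904129/978841 + 1120 = 1100206049/978841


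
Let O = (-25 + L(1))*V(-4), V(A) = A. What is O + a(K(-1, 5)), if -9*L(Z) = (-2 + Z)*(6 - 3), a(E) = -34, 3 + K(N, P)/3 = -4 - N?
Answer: 194/3 ≈ 64.667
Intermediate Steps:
K(N, P) = -21 - 3*N (K(N, P) = -9 + 3*(-4 - N) = -9 + (-12 - 3*N) = -21 - 3*N)
L(Z) = 2/3 - Z/3 (L(Z) = -(-2 + Z)*(6 - 3)/9 = -(-2 + Z)*3/9 = -(-6 + 3*Z)/9 = 2/3 - Z/3)
O = 296/3 (O = (-25 + (2/3 - 1/3*1))*(-4) = (-25 + (2/3 - 1/3))*(-4) = (-25 + 1/3)*(-4) = -74/3*(-4) = 296/3 ≈ 98.667)
O + a(K(-1, 5)) = 296/3 - 34 = 194/3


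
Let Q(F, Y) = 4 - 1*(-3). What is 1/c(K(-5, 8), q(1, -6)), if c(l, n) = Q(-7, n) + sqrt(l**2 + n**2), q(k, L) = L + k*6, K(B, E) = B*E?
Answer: 1/47 ≈ 0.021277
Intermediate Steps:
Q(F, Y) = 7 (Q(F, Y) = 4 + 3 = 7)
q(k, L) = L + 6*k
c(l, n) = 7 + sqrt(l**2 + n**2)
1/c(K(-5, 8), q(1, -6)) = 1/(7 + sqrt((-5*8)**2 + (-6 + 6*1)**2)) = 1/(7 + sqrt((-40)**2 + (-6 + 6)**2)) = 1/(7 + sqrt(1600 + 0**2)) = 1/(7 + sqrt(1600 + 0)) = 1/(7 + sqrt(1600)) = 1/(7 + 40) = 1/47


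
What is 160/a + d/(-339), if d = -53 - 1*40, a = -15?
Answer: -3523/339 ≈ -10.392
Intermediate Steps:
d = -93 (d = -53 - 40 = -93)
160/a + d/(-339) = 160/(-15) - 93/(-339) = 160*(-1/15) - 93*(-1/339) = -32/3 + 31/113 = -3523/339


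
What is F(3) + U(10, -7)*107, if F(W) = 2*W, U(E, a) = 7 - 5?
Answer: 220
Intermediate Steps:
U(E, a) = 2
F(3) + U(10, -7)*107 = 2*3 + 2*107 = 6 + 214 = 220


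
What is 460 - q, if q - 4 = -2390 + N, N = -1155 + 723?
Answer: 3278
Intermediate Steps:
N = -432
q = -2818 (q = 4 + (-2390 - 432) = 4 - 2822 = -2818)
460 - q = 460 - 1*(-2818) = 460 + 2818 = 3278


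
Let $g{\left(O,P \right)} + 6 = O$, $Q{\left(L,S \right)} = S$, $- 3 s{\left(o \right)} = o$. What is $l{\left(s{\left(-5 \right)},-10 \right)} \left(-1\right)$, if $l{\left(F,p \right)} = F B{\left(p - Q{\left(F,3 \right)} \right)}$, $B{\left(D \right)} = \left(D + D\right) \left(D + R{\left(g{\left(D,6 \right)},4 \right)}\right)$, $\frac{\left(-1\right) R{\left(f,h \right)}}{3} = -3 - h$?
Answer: $\frac{1040}{3} \approx 346.67$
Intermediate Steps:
$s{\left(o \right)} = - \frac{o}{3}$
$g{\left(O,P \right)} = -6 + O$
$R{\left(f,h \right)} = 9 + 3 h$ ($R{\left(f,h \right)} = - 3 \left(-3 - h\right) = 9 + 3 h$)
$B{\left(D \right)} = 2 D \left(21 + D\right)$ ($B{\left(D \right)} = \left(D + D\right) \left(D + \left(9 + 3 \cdot 4\right)\right) = 2 D \left(D + \left(9 + 12\right)\right) = 2 D \left(D + 21\right) = 2 D \left(21 + D\right)$)
$l{\left(F,p \right)} = 2 F \left(-3 + p\right) \left(18 + p\right)$ ($l{\left(F,p \right)} = F 2 \left(p - 3\right) \left(21 + \left(p - 3\right)\right) = F 2 \left(-3 + p\right) \left(21 + \left(-3 + p\right)\right) = F 2 \left(-3 + p\right) \left(18 + p\right) = 2 F \left(-3 + p\right) \left(18 + p\right)$)
$l{\left(s{\left(-5 \right)},-10 \right)} \left(-1\right) = 2 \left(\left(- \frac{1}{3}\right) \left(-5\right)\right) \left(-3 - 10\right) \left(18 - 10\right) \left(-1\right) = 2 \cdot \frac{5}{3} \left(-13\right) 8 \left(-1\right) = \left(- \frac{1040}{3}\right) \left(-1\right) = \frac{1040}{3}$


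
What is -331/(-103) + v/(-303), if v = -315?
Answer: 44246/10403 ≈ 4.2532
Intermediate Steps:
-331/(-103) + v/(-303) = -331/(-103) - 315/(-303) = -331*(-1/103) - 315*(-1/303) = 331/103 + 105/101 = 44246/10403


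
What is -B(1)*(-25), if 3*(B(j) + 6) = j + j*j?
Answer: -400/3 ≈ -133.33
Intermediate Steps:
B(j) = -6 + j/3 + j**2/3 (B(j) = -6 + (j + j*j)/3 = -6 + (j + j**2)/3 = -6 + (j/3 + j**2/3) = -6 + j/3 + j**2/3)
-B(1)*(-25) = -(-6 + (1/3)*1 + (1/3)*1**2)*(-25) = -(-6 + 1/3 + (1/3)*1)*(-25) = -(-6 + 1/3 + 1/3)*(-25) = -1*(-16/3)*(-25) = (16/3)*(-25) = -400/3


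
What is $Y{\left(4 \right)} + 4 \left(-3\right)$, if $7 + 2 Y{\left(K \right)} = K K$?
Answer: $- \frac{15}{2} \approx -7.5$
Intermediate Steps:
$Y{\left(K \right)} = - \frac{7}{2} + \frac{K^{2}}{2}$ ($Y{\left(K \right)} = - \frac{7}{2} + \frac{K K}{2} = - \frac{7}{2} + \frac{K^{2}}{2}$)
$Y{\left(4 \right)} + 4 \left(-3\right) = \left(- \frac{7}{2} + \frac{4^{2}}{2}\right) + 4 \left(-3\right) = \left(- \frac{7}{2} + \frac{1}{2} \cdot 16\right) - 12 = \left(- \frac{7}{2} + 8\right) - 12 = \frac{9}{2} - 12 = - \frac{15}{2}$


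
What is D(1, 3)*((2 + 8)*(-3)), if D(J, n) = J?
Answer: -30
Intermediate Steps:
D(1, 3)*((2 + 8)*(-3)) = 1*((2 + 8)*(-3)) = 1*(10*(-3)) = 1*(-30) = -30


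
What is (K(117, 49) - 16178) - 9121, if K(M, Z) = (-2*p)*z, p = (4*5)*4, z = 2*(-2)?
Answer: -24659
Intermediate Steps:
z = -4
p = 80 (p = 20*4 = 80)
K(M, Z) = 640 (K(M, Z) = -2*80*(-4) = -160*(-4) = 640)
(K(117, 49) - 16178) - 9121 = (640 - 16178) - 9121 = -15538 - 9121 = -24659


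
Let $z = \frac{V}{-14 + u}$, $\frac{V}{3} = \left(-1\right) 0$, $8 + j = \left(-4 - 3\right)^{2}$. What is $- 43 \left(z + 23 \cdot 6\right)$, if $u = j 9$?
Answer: $-5934$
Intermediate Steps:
$j = 41$ ($j = -8 + \left(-4 - 3\right)^{2} = -8 + \left(-7\right)^{2} = -8 + 49 = 41$)
$u = 369$ ($u = 41 \cdot 9 = 369$)
$V = 0$ ($V = 3 \left(\left(-1\right) 0\right) = 3 \cdot 0 = 0$)
$z = 0$ ($z = \frac{1}{-14 + 369} \cdot 0 = \frac{1}{355} \cdot 0 = 0$)
$- 43 \left(z + 23 \cdot 6\right) = - 43 \left(0 + 23 \cdot 6\right) = - 43 \left(0 + 138\right) = \left(-43\right) 138 = -5934$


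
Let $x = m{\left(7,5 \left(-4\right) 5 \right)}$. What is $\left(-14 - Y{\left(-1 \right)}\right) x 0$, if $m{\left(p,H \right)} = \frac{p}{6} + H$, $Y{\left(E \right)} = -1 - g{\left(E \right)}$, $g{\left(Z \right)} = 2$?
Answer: $0$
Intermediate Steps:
$Y{\left(E \right)} = -3$ ($Y{\left(E \right)} = -1 - 2 = -3$)
$m{\left(p,H \right)} = H + \frac{p}{6}$ ($m{\left(p,H \right)} = \frac{p}{6} + H = H + \frac{p}{6}$)
$x = - \frac{593}{6}$ ($x = 5 \left(-4\right) 5 + \frac{1}{6} \cdot 7 = \left(-20\right) 5 + \frac{7}{6} = -100 + \frac{7}{6} = - \frac{593}{6} \approx -98.833$)
$\left(-14 - Y{\left(-1 \right)}\right) x 0 = \left(-14 - -3\right) \left(- \frac{593}{6}\right) 0 = \left(-14 + 3\right) \left(- \frac{593}{6}\right) 0 = \left(-11\right) \left(- \frac{593}{6}\right) 0 = \frac{6523}{6} \cdot 0 = 0$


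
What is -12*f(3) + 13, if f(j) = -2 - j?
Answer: 73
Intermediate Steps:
-12*f(3) + 13 = -12*(-2 - 1*3) + 13 = -12*(-2 - 3) + 13 = -12*(-5) + 13 = 60 + 13 = 73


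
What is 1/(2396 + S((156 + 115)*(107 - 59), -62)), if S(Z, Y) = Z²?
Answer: 1/169210460 ≈ 5.9098e-9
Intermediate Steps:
1/(2396 + S((156 + 115)*(107 - 59), -62)) = 1/(2396 + ((156 + 115)*(107 - 59))²) = 1/(2396 + (271*48)²) = 1/(2396 + 13008²) = 1/(2396 + 169208064) = 1/169210460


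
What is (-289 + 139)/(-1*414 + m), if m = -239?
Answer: 150/653 ≈ 0.22971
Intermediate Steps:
(-289 + 139)/(-1*414 + m) = (-289 + 139)/(-1*414 - 239) = -150/(-414 - 239) = -150/(-653) = -150*(-1/653) = 150/653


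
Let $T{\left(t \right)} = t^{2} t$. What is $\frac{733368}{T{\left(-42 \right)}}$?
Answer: $- \frac{30557}{3087} \approx -9.8986$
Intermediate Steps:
$T{\left(t \right)} = t^{3}$
$\frac{733368}{T{\left(-42 \right)}} = \frac{733368}{\left(-42\right)^{3}} = \frac{733368}{-74088} = 733368 \left(- \frac{1}{74088}\right) = - \frac{30557}{3087}$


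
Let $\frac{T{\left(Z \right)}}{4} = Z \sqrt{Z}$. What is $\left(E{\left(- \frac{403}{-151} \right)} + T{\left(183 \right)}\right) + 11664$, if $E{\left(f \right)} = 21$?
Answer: $11685 + 732 \sqrt{183} \approx 21587.0$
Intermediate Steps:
$T{\left(Z \right)} = 4 Z^{\frac{3}{2}}$ ($T{\left(Z \right)} = 4 Z \sqrt{Z} = 4 Z^{\frac{3}{2}}$)
$\left(E{\left(- \frac{403}{-151} \right)} + T{\left(183 \right)}\right) + 11664 = \left(21 + 4 \cdot 183^{\frac{3}{2}}\right) + 11664 = \left(21 + 4 \cdot 183 \sqrt{183}\right) + 11664 = \left(21 + 732 \sqrt{183}\right) + 11664 = 11685 + 732 \sqrt{183}$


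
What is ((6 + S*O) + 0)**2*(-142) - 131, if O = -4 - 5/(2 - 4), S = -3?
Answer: -31573/2 ≈ -15787.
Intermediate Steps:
O = -3/2 (O = -4 - 5/(-2) = -4 - 5*(-1/2) = -4 - (-5)/2 = -4 - 1*(-5/2) = -4 + 5/2 = -3/2 ≈ -1.5000)
((6 + S*O) + 0)**2*(-142) - 131 = ((6 - 3*(-3/2)) + 0)**2*(-142) - 131 = ((6 + 9/2) + 0)**2*(-142) - 131 = (21/2 + 0)**2*(-142) - 131 = (21/2)**2*(-142) - 131 = (441/4)*(-142) - 131 = -31311/2 - 131 = -31573/2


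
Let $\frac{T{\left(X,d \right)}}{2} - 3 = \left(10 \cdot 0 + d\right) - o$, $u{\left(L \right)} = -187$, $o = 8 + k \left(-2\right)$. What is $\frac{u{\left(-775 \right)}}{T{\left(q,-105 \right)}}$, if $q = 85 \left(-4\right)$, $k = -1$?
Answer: $\frac{187}{224} \approx 0.83482$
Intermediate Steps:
$q = -340$
$o = 10$ ($o = 8 - -2 = 8 + 2 = 10$)
$T{\left(X,d \right)} = -14 + 2 d$ ($T{\left(X,d \right)} = 6 + 2 \left(\left(10 \cdot 0 + d\right) - 10\right) = 6 + 2 \left(\left(0 + d\right) - 10\right) = 6 + 2 \left(d - 10\right) = 6 + 2 \left(-10 + d\right) = 6 + \left(-20 + 2 d\right) = -14 + 2 d$)
$\frac{u{\left(-775 \right)}}{T{\left(q,-105 \right)}} = - \frac{187}{-14 + 2 \left(-105\right)} = - \frac{187}{-14 - 210} = - \frac{187}{-224} = \left(-187\right) \left(- \frac{1}{224}\right) = \frac{187}{224}$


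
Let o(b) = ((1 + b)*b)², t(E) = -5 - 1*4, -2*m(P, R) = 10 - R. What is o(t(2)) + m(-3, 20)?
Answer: 5189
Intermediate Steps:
m(P, R) = -5 + R/2 (m(P, R) = -(10 - R)/2 = -5 + R/2)
t(E) = -9 (t(E) = -5 - 4 = -9)
o(b) = b²*(1 + b)² (o(b) = (b*(1 + b))² = b²*(1 + b)²)
o(t(2)) + m(-3, 20) = (-9)²*(1 - 9)² + (-5 + (½)*20) = 81*(-8)² + (-5 + 10) = 81*64 + 5 = 5184 + 5 = 5189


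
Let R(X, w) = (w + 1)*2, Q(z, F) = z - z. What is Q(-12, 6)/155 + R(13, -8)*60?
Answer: -840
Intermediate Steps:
Q(z, F) = 0
R(X, w) = 2 + 2*w (R(X, w) = (1 + w)*2 = 2 + 2*w)
Q(-12, 6)/155 + R(13, -8)*60 = 0/155 + (2 + 2*(-8))*60 = 0*(1/155) + (2 - 16)*60 = 0 - 14*60 = 0 - 840 = -840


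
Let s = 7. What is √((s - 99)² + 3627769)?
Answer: √3636233 ≈ 1906.9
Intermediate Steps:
√((s - 99)² + 3627769) = √((7 - 99)² + 3627769) = √((-92)² + 3627769) = √(8464 + 3627769) = √3636233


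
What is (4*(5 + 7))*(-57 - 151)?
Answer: -9984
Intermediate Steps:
(4*(5 + 7))*(-57 - 151) = (4*12)*(-208) = 48*(-208) = -9984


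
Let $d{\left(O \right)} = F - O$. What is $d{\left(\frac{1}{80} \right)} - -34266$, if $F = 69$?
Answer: $\frac{2746799}{80} \approx 34335.0$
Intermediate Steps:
$d{\left(O \right)} = 69 - O$
$d{\left(\frac{1}{80} \right)} - -34266 = \left(69 - \frac{1}{80}\right) - -34266 = \left(69 - \frac{1}{80}\right) + 34266 = \frac{5519}{80} + 34266 = \frac{2746799}{80}$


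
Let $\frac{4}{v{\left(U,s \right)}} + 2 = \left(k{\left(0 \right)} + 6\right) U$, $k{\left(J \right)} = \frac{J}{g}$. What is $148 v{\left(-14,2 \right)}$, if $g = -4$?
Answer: $- \frac{296}{43} \approx -6.8837$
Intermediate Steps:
$k{\left(J \right)} = - \frac{J}{4}$ ($k{\left(J \right)} = \frac{J}{-4} = J \left(- \frac{1}{4}\right) = - \frac{J}{4}$)
$v{\left(U,s \right)} = \frac{4}{-2 + 6 U}$ ($v{\left(U,s \right)} = \frac{4}{-2 + \left(\left(- \frac{1}{4}\right) 0 + 6\right) U} = \frac{4}{-2 + \left(0 + 6\right) U} = \frac{4}{-2 + 6 U}$)
$148 v{\left(-14,2 \right)} = 148 \frac{2}{-1 + 3 \left(-14\right)} = 148 \frac{2}{-1 - 42} = 148 \frac{2}{-43} = 148 \cdot 2 \left(- \frac{1}{43}\right) = 148 \left(- \frac{2}{43}\right) = - \frac{296}{43}$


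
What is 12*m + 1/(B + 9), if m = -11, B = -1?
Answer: -1055/8 ≈ -131.88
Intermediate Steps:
12*m + 1/(B + 9) = 12*(-11) + 1/(-1 + 9) = -132 + 1/8 = -132 + ⅛ = -1055/8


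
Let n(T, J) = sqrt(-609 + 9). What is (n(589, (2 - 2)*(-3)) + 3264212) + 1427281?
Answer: 4691493 + 10*I*sqrt(6) ≈ 4.6915e+6 + 24.495*I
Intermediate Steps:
n(T, J) = 10*I*sqrt(6) (n(T, J) = sqrt(-600) = 10*I*sqrt(6))
(n(589, (2 - 2)*(-3)) + 3264212) + 1427281 = (10*I*sqrt(6) + 3264212) + 1427281 = (3264212 + 10*I*sqrt(6)) + 1427281 = 4691493 + 10*I*sqrt(6)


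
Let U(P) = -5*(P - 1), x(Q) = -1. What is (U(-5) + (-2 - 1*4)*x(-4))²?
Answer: 1296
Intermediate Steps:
U(P) = 5 - 5*P (U(P) = -5*(-1 + P) = 5 - 5*P)
(U(-5) + (-2 - 1*4)*x(-4))² = ((5 - 5*(-5)) + (-2 - 1*4)*(-1))² = ((5 + 25) + (-2 - 4)*(-1))² = (30 - 6*(-1))² = (30 + 6)² = 36² = 1296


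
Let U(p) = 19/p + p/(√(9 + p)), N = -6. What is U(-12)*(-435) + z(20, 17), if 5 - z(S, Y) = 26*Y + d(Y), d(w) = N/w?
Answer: 17143/68 - 1740*I*√3 ≈ 252.1 - 3013.8*I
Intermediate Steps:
d(w) = -6/w
z(S, Y) = 5 - 26*Y + 6/Y (z(S, Y) = 5 - (26*Y - 6/Y) = 5 - (-6/Y + 26*Y) = 5 + (-26*Y + 6/Y) = 5 - 26*Y + 6/Y)
U(p) = 19/p + p/√(9 + p)
U(-12)*(-435) + z(20, 17) = (19/(-12) - 12/√(9 - 12))*(-435) + (5 - 26*17 + 6/17) = (19*(-1/12) - (-4)*I*√3)*(-435) + (5 - 442 + 6*(1/17)) = (-19/12 - (-4)*I*√3)*(-435) + (5 - 442 + 6/17) = (-19/12 + 4*I*√3)*(-435) - 7423/17 = (2755/4 - 1740*I*√3) - 7423/17 = 17143/68 - 1740*I*√3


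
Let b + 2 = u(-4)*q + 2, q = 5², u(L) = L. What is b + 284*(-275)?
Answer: -78200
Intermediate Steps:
q = 25
b = -100 (b = -2 + (-4*25 + 2) = -2 + (-100 + 2) = -2 - 98 = -100)
b + 284*(-275) = -100 + 284*(-275) = -100 - 78100 = -78200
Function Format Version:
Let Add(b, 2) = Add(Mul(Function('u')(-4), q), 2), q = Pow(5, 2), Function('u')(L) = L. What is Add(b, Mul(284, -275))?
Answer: -78200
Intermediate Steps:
q = 25
b = -100 (b = Add(-2, Add(Mul(-4, 25), 2)) = Add(-2, Add(-100, 2)) = Add(-2, -98) = -100)
Add(b, Mul(284, -275)) = Add(-100, Mul(284, -275)) = Add(-100, -78100) = -78200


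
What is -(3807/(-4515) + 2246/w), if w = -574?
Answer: 293474/61705 ≈ 4.7561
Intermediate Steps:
-(3807/(-4515) + 2246/w) = -(3807/(-4515) + 2246/(-574)) = -(3807*(-1/4515) + 2246*(-1/574)) = -(-1269/1505 - 1123/287) = -1*(-293474/61705) = 293474/61705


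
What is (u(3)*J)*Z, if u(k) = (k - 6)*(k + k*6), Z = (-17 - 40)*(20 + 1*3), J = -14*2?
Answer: -2312604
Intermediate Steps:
J = -28
Z = -1311 (Z = -57*(20 + 3) = -57*23 = -1311)
u(k) = 7*k*(-6 + k) (u(k) = (-6 + k)*(k + 6*k) = (-6 + k)*(7*k) = 7*k*(-6 + k))
(u(3)*J)*Z = ((7*3*(-6 + 3))*(-28))*(-1311) = ((7*3*(-3))*(-28))*(-1311) = -63*(-28)*(-1311) = 1764*(-1311) = -2312604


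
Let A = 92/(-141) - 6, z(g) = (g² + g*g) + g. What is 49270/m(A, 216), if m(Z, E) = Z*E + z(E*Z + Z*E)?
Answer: 54418715/18239683896 ≈ 0.0029835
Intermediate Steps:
z(g) = g + 2*g² (z(g) = (g² + g²) + g = 2*g² + g = g + 2*g²)
A = -938/141 (A = 92*(-1/141) - 6 = -92/141 - 6 = -938/141 ≈ -6.6525)
m(Z, E) = E*Z + 2*E*Z*(1 + 4*E*Z) (m(Z, E) = Z*E + (E*Z + Z*E)*(1 + 2*(E*Z + Z*E)) = E*Z + (E*Z + E*Z)*(1 + 2*(E*Z + E*Z)) = E*Z + (2*E*Z)*(1 + 2*(2*E*Z)) = E*Z + (2*E*Z)*(1 + 4*E*Z) = E*Z + 2*E*Z*(1 + 4*E*Z))
49270/m(A, 216) = 49270/((216*(-938/141)*(3 + 8*216*(-938/141)))) = 49270/((216*(-938/141)*(3 - 540288/47))) = 49270/((216*(-938/141)*(-540147/47))) = 49270/(36479367792/2209) = 49270*(2209/36479367792) = 54418715/18239683896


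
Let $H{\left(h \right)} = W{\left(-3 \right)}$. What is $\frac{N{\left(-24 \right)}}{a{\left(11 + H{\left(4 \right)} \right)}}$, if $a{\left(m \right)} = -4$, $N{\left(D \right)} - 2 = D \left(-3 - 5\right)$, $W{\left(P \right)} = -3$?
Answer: $- \frac{97}{2} \approx -48.5$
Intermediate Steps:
$H{\left(h \right)} = -3$
$N{\left(D \right)} = 2 - 8 D$ ($N{\left(D \right)} = 2 + D \left(-3 - 5\right) = 2 + D \left(-8\right) = 2 - 8 D$)
$\frac{N{\left(-24 \right)}}{a{\left(11 + H{\left(4 \right)} \right)}} = \frac{2 - -192}{-4} = \left(2 + 192\right) \left(- \frac{1}{4}\right) = 194 \left(- \frac{1}{4}\right) = - \frac{97}{2}$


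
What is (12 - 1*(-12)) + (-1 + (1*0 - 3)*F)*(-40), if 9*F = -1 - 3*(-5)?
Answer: 752/3 ≈ 250.67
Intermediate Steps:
F = 14/9 (F = (-1 - 3*(-5))/9 = (-1 + 15)/9 = (⅑)*14 = 14/9 ≈ 1.5556)
(12 - 1*(-12)) + (-1 + (1*0 - 3)*F)*(-40) = (12 - 1*(-12)) + (-1 + (1*0 - 3)*(14/9))*(-40) = (12 + 12) + (-1 + (0 - 3)*(14/9))*(-40) = 24 + (-1 - 3*14/9)*(-40) = 24 + (-1 - 14/3)*(-40) = 24 - 17/3*(-40) = 24 + 680/3 = 752/3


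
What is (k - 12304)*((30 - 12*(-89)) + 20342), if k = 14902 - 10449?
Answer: -168325440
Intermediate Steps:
k = 4453
(k - 12304)*((30 - 12*(-89)) + 20342) = (4453 - 12304)*((30 - 12*(-89)) + 20342) = -7851*((30 + 1068) + 20342) = -7851*(1098 + 20342) = -7851*21440 = -168325440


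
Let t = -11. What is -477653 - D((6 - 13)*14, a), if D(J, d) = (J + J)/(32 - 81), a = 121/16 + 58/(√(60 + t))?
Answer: -477657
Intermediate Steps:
a = 1775/112 (a = 121/16 + 58/(√(60 - 11)) = 121*(1/16) + 58/(√49) = 121/16 + 58/7 = 1775/112 ≈ 15.848)
D(J, d) = -2*J/49 (D(J, d) = (2*J)/(-49) = (2*J)*(-1/49) = -2*J/49)
-477653 - D((6 - 13)*14, a) = -477653 - (-2)*(6 - 13)*14/49 = -477653 - (-2)*(-7*14)/49 = -477653 - (-2)*(-98)/49 = -477653 - 1*4 = -477653 - 4 = -477657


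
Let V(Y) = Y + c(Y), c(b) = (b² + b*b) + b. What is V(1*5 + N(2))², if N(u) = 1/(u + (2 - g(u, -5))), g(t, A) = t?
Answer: 20449/4 ≈ 5112.3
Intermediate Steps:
c(b) = b + 2*b² (c(b) = (b² + b²) + b = 2*b² + b = b + 2*b²)
N(u) = ½ (N(u) = 1/(u + (2 - u)) = 1/2 = ½)
V(Y) = Y + Y*(1 + 2*Y)
V(1*5 + N(2))² = (2*(1*5 + ½)*(1 + (1*5 + ½)))² = (2*(5 + ½)*(1 + (5 + ½)))² = (2*(11/2)*(1 + 11/2))² = (2*(11/2)*(13/2))² = (143/2)² = 20449/4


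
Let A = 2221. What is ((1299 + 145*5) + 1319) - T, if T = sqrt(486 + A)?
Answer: 3343 - sqrt(2707) ≈ 3291.0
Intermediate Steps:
T = sqrt(2707) (T = sqrt(486 + 2221) = sqrt(2707) ≈ 52.029)
((1299 + 145*5) + 1319) - T = ((1299 + 145*5) + 1319) - sqrt(2707) = ((1299 + 725) + 1319) - sqrt(2707) = (2024 + 1319) - sqrt(2707) = 3343 - sqrt(2707)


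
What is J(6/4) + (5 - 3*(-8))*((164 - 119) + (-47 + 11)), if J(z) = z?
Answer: 525/2 ≈ 262.50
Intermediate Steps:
J(6/4) + (5 - 3*(-8))*((164 - 119) + (-47 + 11)) = 6/4 + (5 - 3*(-8))*((164 - 119) + (-47 + 11)) = 6*(1/4) + (5 + 24)*(45 - 36) = 3/2 + 29*9 = 3/2 + 261 = 525/2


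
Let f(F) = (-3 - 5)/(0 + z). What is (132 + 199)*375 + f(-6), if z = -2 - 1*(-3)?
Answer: 124117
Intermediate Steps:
z = 1 (z = -2 + 3 = 1)
f(F) = -8 (f(F) = (-3 - 5)/(0 + 1) = -8/1 = -8*1 = -8)
(132 + 199)*375 + f(-6) = (132 + 199)*375 - 8 = 331*375 - 8 = 124125 - 8 = 124117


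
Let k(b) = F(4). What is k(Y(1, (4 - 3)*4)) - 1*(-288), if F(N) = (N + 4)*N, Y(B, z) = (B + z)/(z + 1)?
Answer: 320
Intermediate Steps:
Y(B, z) = (B + z)/(1 + z)
F(N) = N*(4 + N) (F(N) = (4 + N)*N = N*(4 + N))
k(b) = 32 (k(b) = 4*(4 + 4) = 4*8 = 32)
k(Y(1, (4 - 3)*4)) - 1*(-288) = 32 - 1*(-288) = 32 + 288 = 320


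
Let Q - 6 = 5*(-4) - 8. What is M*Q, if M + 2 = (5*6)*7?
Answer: -4576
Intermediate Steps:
Q = -22 (Q = 6 + (5*(-4) - 8) = 6 + (-20 - 8) = 6 - 28 = -22)
M = 208 (M = -2 + (5*6)*7 = -2 + 30*7 = -2 + 210 = 208)
M*Q = 208*(-22) = -4576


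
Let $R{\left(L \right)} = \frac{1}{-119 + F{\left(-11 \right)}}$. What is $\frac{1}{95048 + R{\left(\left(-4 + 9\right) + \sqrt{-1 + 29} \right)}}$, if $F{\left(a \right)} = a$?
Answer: $\frac{130}{12356239} \approx 1.0521 \cdot 10^{-5}$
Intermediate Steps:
$R{\left(L \right)} = - \frac{1}{130}$ ($R{\left(L \right)} = \frac{1}{-119 - 11} = \frac{1}{-130} = - \frac{1}{130}$)
$\frac{1}{95048 + R{\left(\left(-4 + 9\right) + \sqrt{-1 + 29} \right)}} = \frac{1}{95048 - \frac{1}{130}} = \frac{1}{\frac{12356239}{130}} = \frac{130}{12356239}$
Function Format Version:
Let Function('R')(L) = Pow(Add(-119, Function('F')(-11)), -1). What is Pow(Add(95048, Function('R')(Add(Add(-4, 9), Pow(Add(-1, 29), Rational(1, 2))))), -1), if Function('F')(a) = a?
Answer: Rational(130, 12356239) ≈ 1.0521e-5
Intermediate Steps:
Function('R')(L) = Rational(-1, 130) (Function('R')(L) = Pow(Add(-119, -11), -1) = Pow(-130, -1) = Rational(-1, 130))
Pow(Add(95048, Function('R')(Add(Add(-4, 9), Pow(Add(-1, 29), Rational(1, 2))))), -1) = Pow(Add(95048, Rational(-1, 130)), -1) = Pow(Rational(12356239, 130), -1) = Rational(130, 12356239)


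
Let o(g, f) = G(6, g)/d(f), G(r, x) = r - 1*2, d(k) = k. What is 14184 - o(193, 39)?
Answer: 553172/39 ≈ 14184.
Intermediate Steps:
G(r, x) = -2 + r (G(r, x) = r - 2 = -2 + r)
o(g, f) = 4/f (o(g, f) = (-2 + 6)/f = 4/f)
14184 - o(193, 39) = 14184 - 4/39 = 553172/39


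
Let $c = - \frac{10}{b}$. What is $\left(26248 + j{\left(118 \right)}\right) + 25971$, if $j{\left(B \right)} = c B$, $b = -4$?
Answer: $52514$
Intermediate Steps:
$c = \frac{5}{2}$ ($c = - \frac{10}{-4} = \left(-10\right) \left(- \frac{1}{4}\right) = \frac{5}{2} \approx 2.5$)
$j{\left(B \right)} = \frac{5 B}{2}$
$\left(26248 + j{\left(118 \right)}\right) + 25971 = \left(26248 + \frac{5}{2} \cdot 118\right) + 25971 = \left(26248 + 295\right) + 25971 = 26543 + 25971 = 52514$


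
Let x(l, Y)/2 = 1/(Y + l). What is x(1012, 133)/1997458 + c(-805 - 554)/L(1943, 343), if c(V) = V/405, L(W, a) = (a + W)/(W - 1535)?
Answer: -2348383402759/3921214793445 ≈ -0.59889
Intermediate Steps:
L(W, a) = (W + a)/(-1535 + W)
x(l, Y) = 2/(Y + l)
c(V) = V/405 (c(V) = V*(1/405) = V/405)
x(1012, 133)/1997458 + c(-805 - 554)/L(1943, 343) = (2/(133 + 1012))/1997458 + ((-805 - 554)/405)/(((1943 + 343)/(-1535 + 1943))) = (2/1145)*(1/1997458) + ((1/405)*(-1359))/((2286/408)) = (2*(1/1145))*(1/1997458) - 151/(45*((1/408)*2286)) = (2/1145)*(1/1997458) - 151/(45*381/68) = 1/1143544705 - 151/45*68/381 = 1/1143544705 - 10268/17145 = -2348383402759/3921214793445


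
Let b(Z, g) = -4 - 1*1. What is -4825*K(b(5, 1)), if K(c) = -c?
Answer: -24125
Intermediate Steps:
b(Z, g) = -5 (b(Z, g) = -4 - 1 = -5)
-4825*K(b(5, 1)) = -(-4825)*(-5) = -4825*5 = -24125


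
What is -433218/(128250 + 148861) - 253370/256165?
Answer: -2787490816/1092094451 ≈ -2.5524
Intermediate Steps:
-433218/(128250 + 148861) - 253370/256165 = -433218/277111 - 253370*1/256165 = -433218*1/277111 - 3898/3941 = -433218/277111 - 3898/3941 = -2787490816/1092094451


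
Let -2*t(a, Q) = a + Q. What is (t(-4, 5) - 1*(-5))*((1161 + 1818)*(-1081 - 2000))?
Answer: -82604691/2 ≈ -4.1302e+7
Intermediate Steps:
t(a, Q) = -Q/2 - a/2 (t(a, Q) = -(a + Q)/2 = -(Q + a)/2 = -Q/2 - a/2)
(t(-4, 5) - 1*(-5))*((1161 + 1818)*(-1081 - 2000)) = ((-½*5 - ½*(-4)) - 1*(-5))*((1161 + 1818)*(-1081 - 2000)) = ((-5/2 + 2) + 5)*(2979*(-3081)) = (-½ + 5)*(-9178299) = (9/2)*(-9178299) = -82604691/2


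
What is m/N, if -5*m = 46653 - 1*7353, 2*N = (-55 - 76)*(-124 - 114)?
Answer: -60/119 ≈ -0.50420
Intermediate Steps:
N = 15589 (N = ((-55 - 76)*(-124 - 114))/2 = (-131*(-238))/2 = (1/2)*31178 = 15589)
m = -7860 (m = -(46653 - 1*7353)/5 = -(46653 - 7353)/5 = -1/5*39300 = -7860)
m/N = -7860/15589 = -7860*1/15589 = -60/119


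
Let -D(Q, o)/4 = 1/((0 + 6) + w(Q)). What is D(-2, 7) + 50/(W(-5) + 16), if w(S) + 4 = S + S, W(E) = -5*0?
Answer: 41/8 ≈ 5.1250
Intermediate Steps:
W(E) = 0
w(S) = -4 + 2*S (w(S) = -4 + (S + S) = -4 + 2*S)
D(Q, o) = -4/(2 + 2*Q) (D(Q, o) = -4/((0 + 6) + (-4 + 2*Q)) = -4/(6 + (-4 + 2*Q)) = -4/(2 + 2*Q))
D(-2, 7) + 50/(W(-5) + 16) = -2/(1 - 2) + 50/(0 + 16) = -2/(-1) + 50/16 = -2*(-1) + (1/16)*50 = 2 + 25/8 = 41/8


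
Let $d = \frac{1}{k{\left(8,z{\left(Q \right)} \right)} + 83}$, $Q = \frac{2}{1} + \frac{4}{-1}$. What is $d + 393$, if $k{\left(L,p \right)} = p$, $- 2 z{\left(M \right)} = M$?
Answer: $\frac{33013}{84} \approx 393.01$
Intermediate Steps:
$Q = -2$ ($Q = 2 \cdot 1 + 4 \left(-1\right) = 2 - 4 = -2$)
$z{\left(M \right)} = - \frac{M}{2}$
$d = \frac{1}{84}$ ($d = \frac{1}{\left(- \frac{1}{2}\right) \left(-2\right) + 83} = \frac{1}{1 + 83} = \frac{1}{84} \approx 0.011905$)
$d + 393 = \frac{1}{84} + 393 = \frac{33013}{84}$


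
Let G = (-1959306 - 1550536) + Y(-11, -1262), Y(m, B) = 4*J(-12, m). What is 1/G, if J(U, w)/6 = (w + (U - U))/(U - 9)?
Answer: -7/24568806 ≈ -2.8491e-7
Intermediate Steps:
J(U, w) = 6*w/(-9 + U) (J(U, w) = 6*((w + (U - U))/(U - 9)) = 6*((w + 0)/(-9 + U)) = 6*(w/(-9 + U)) = 6*w/(-9 + U))
Y(m, B) = -8*m/7 (Y(m, B) = 4*(6*m/(-9 - 12)) = 4*(6*m/(-21)) = 4*(6*m*(-1/21)) = 4*(-2*m/7) = -8*m/7)
G = -24568806/7 (G = (-1959306 - 1550536) - 8/7*(-11) = -3509842 + 88/7 = -24568806/7 ≈ -3.5098e+6)
1/G = 1/(-24568806/7) = -7/24568806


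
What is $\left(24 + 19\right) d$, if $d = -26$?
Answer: $-1118$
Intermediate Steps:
$\left(24 + 19\right) d = \left(24 + 19\right) \left(-26\right) = 43 \left(-26\right) = -1118$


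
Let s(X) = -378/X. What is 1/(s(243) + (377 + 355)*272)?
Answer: 9/1791922 ≈ 5.0225e-6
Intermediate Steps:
1/(s(243) + (377 + 355)*272) = 1/(-378/243 + (377 + 355)*272) = 1/(-378*1/243 + 732*272) = 1/(-14/9 + 199104) = 1/(1791922/9) = 9/1791922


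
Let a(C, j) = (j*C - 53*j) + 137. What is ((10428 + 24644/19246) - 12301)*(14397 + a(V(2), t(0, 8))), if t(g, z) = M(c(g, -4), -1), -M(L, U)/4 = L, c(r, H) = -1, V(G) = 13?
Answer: -258898120318/9623 ≈ -2.6904e+7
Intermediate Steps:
M(L, U) = -4*L
t(g, z) = 4 (t(g, z) = -4*(-1) = 4)
a(C, j) = 137 - 53*j + C*j (a(C, j) = (C*j - 53*j) + 137 = (-53*j + C*j) + 137 = 137 - 53*j + C*j)
((10428 + 24644/19246) - 12301)*(14397 + a(V(2), t(0, 8))) = ((10428 + 24644/19246) - 12301)*(14397 + (137 - 53*4 + 13*4)) = ((10428 + 24644*(1/19246)) - 12301)*(14397 + (137 - 212 + 52)) = ((10428 + 12322/9623) - 12301)*(14397 - 23) = (100360966/9623 - 12301)*14374 = -18011557/9623*14374 = -258898120318/9623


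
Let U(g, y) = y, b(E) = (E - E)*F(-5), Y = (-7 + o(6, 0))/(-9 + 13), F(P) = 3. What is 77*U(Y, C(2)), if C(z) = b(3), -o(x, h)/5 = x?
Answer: 0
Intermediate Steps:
o(x, h) = -5*x
Y = -37/4 (Y = (-7 - 5*6)/(-9 + 13) = (-7 - 30)/4 = -37*¼ = -37/4 ≈ -9.2500)
b(E) = 0 (b(E) = (E - E)*3 = 0*3 = 0)
C(z) = 0
77*U(Y, C(2)) = 77*0 = 0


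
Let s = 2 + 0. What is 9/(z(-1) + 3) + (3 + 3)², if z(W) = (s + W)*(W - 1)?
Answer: 45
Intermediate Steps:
s = 2
z(W) = (-1 + W)*(2 + W) (z(W) = (2 + W)*(W - 1) = (2 + W)*(-1 + W) = (-1 + W)*(2 + W))
9/(z(-1) + 3) + (3 + 3)² = 9/((-2 - 1 + (-1)²) + 3) + (3 + 3)² = 9/((-2 - 1 + 1) + 3) + 6² = 9/(-2 + 3) + 36 = 9/1 + 36 = 1*9 + 36 = 9 + 36 = 45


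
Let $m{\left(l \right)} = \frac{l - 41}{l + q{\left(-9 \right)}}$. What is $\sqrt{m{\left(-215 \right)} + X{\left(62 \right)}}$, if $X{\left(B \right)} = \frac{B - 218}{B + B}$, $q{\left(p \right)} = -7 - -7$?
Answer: $\frac{i \sqrt{2992585}}{6665} \approx 0.25955 i$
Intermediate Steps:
$q{\left(p \right)} = 0$ ($q{\left(p \right)} = -7 + 7 = 0$)
$X{\left(B \right)} = \frac{-218 + B}{2 B}$
$m{\left(l \right)} = \frac{-41 + l}{l}$ ($m{\left(l \right)} = \frac{l - 41}{l + 0} = \frac{-41 + l}{l}$)
$\sqrt{m{\left(-215 \right)} + X{\left(62 \right)}} = \sqrt{\frac{-41 - 215}{-215} + \frac{-218 + 62}{2 \cdot 62}} = \sqrt{\left(- \frac{1}{215}\right) \left(-256\right) + \frac{1}{2} \cdot \frac{1}{62} \left(-156\right)} = \sqrt{\frac{256}{215} - \frac{39}{31}} = \sqrt{- \frac{449}{6665}} = \frac{i \sqrt{2992585}}{6665}$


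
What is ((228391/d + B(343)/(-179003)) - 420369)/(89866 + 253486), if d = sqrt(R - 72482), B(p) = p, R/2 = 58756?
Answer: -37623656225/30730519028 + 228391*sqrt(45030)/15461140560 ≈ -1.2212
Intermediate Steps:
R = 117512 (R = 2*58756 = 117512)
d = sqrt(45030) (d = sqrt(117512 - 72482) = sqrt(45030) ≈ 212.20)
((228391/d + B(343)/(-179003)) - 420369)/(89866 + 253486) = ((228391/(sqrt(45030)) + 343/(-179003)) - 420369)/(89866 + 253486) = ((228391*(sqrt(45030)/45030) + 343*(-1/179003)) - 420369)/343352 = ((228391*sqrt(45030)/45030 - 343/179003) - 420369)*(1/343352) = ((-343/179003 + 228391*sqrt(45030)/45030) - 420369)*(1/343352) = (-75247312450/179003 + 228391*sqrt(45030)/45030)*(1/343352) = -37623656225/30730519028 + 228391*sqrt(45030)/15461140560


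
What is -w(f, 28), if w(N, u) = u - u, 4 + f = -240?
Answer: 0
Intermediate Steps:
f = -244 (f = -4 - 240 = -244)
w(N, u) = 0
-w(f, 28) = -1*0 = 0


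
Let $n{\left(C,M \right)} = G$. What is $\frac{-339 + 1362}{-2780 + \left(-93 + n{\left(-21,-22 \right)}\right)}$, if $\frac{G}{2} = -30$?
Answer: $- \frac{1023}{2933} \approx -0.34879$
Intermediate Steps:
$G = -60$ ($G = 2 \left(-30\right) = -60$)
$n{\left(C,M \right)} = -60$
$\frac{-339 + 1362}{-2780 + \left(-93 + n{\left(-21,-22 \right)}\right)} = \frac{-339 + 1362}{-2780 - 153} = \frac{1023}{-2780 - 153} = \frac{1023}{-2933} = 1023 \left(- \frac{1}{2933}\right) = - \frac{1023}{2933}$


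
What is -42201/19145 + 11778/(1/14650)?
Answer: 3303425674299/19145 ≈ 1.7255e+8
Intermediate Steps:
-42201/19145 + 11778/(1/14650) = -42201*1/19145 + 11778/(1/14650) = -42201/19145 + 11778*14650 = -42201/19145 + 172547700 = 3303425674299/19145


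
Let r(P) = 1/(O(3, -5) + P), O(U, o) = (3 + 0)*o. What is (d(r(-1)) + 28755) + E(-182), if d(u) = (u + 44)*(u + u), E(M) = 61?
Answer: 3687745/128 ≈ 28811.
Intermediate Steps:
O(U, o) = 3*o
r(P) = 1/(-15 + P) (r(P) = 1/(3*(-5) + P) = 1/(-15 + P))
d(u) = 2*u*(44 + u) (d(u) = (44 + u)*(2*u) = 2*u*(44 + u))
(d(r(-1)) + 28755) + E(-182) = (2*(44 + 1/(-15 - 1))/(-15 - 1) + 28755) + 61 = (2*(44 + 1/(-16))/(-16) + 28755) + 61 = (2*(-1/16)*(44 - 1/16) + 28755) + 61 = (2*(-1/16)*(703/16) + 28755) + 61 = (-703/128 + 28755) + 61 = 3679937/128 + 61 = 3687745/128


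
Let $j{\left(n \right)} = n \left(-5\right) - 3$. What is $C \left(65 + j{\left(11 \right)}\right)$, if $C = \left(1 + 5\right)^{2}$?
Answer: $252$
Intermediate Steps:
$j{\left(n \right)} = -3 - 5 n$ ($j{\left(n \right)} = - 5 n - 3 = -3 - 5 n$)
$C = 36$ ($C = 6^{2} = 36$)
$C \left(65 + j{\left(11 \right)}\right) = 36 \left(65 - 58\right) = 36 \cdot 7 = 252$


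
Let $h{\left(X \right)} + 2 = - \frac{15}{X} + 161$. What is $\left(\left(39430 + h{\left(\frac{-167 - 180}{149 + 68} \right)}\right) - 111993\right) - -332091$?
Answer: $\frac{90114644}{347} \approx 2.597 \cdot 10^{5}$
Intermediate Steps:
$h{\left(X \right)} = 159 - \frac{15}{X}$ ($h{\left(X \right)} = -2 + \left(- \frac{15}{X} + 161\right) = -2 + \left(161 - \frac{15}{X}\right) = 159 - \frac{15}{X}$)
$\left(\left(39430 + h{\left(\frac{-167 - 180}{149 + 68} \right)}\right) - 111993\right) - -332091 = \left(\left(39430 + \left(159 - \frac{15}{\left(-167 - 180\right) \frac{1}{149 + 68}}\right)\right) - 111993\right) - -332091 = \left(\left(39430 + \left(159 - \frac{15}{\left(-347\right) \frac{1}{217}}\right)\right) - 111993\right) + 332091 = \left(\left(39430 + \left(159 - \frac{15}{- \frac{347}{217}}\right)\right) - 111993\right) + 332091 = \left(\left(39430 + \left(159 - - \frac{3255}{347}\right)\right) - 111993\right) + 332091 = \left(\left(39430 + \left(159 + \frac{3255}{347}\right)\right) - 111993\right) + 332091 = \left(\left(39430 + \frac{58428}{347}\right) - 111993\right) + 332091 = \left(\frac{13740638}{347} - 111993\right) + 332091 = - \frac{25120933}{347} + 332091 = \frac{90114644}{347}$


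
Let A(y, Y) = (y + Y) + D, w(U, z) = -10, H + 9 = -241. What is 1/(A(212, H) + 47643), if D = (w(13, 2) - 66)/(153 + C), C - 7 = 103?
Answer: 263/12520039 ≈ 2.1006e-5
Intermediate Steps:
C = 110 (C = 7 + 103 = 110)
H = -250 (H = -9 - 241 = -250)
D = -76/263 (D = (-10 - 66)/(153 + 110) = -76/263 ≈ -0.28897)
A(y, Y) = -76/263 + Y + y (A(y, Y) = (y + Y) - 76/263 = (Y + y) - 76/263 = -76/263 + Y + y)
1/(A(212, H) + 47643) = 1/((-76/263 - 250 + 212) + 47643) = 1/(-10070/263 + 47643) = 1/(12520039/263) = 263/12520039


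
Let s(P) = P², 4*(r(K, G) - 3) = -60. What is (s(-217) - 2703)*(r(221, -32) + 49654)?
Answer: 2203409812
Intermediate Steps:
r(K, G) = -12 (r(K, G) = 3 + (¼)*(-60) = 3 - 15 = -12)
(s(-217) - 2703)*(r(221, -32) + 49654) = ((-217)² - 2703)*(-12 + 49654) = (47089 - 2703)*49642 = 44386*49642 = 2203409812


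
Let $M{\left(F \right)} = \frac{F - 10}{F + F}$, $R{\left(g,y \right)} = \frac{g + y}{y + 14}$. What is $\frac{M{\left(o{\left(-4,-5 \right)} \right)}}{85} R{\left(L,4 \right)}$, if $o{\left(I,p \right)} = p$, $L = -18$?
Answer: $- \frac{7}{510} \approx -0.013725$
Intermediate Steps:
$R{\left(g,y \right)} = \frac{g + y}{14 + y}$
$M{\left(F \right)} = \frac{-10 + F}{2 F}$
$\frac{M{\left(o{\left(-4,-5 \right)} \right)}}{85} R{\left(L,4 \right)} = \frac{\frac{1}{2} \frac{1}{-5} \left(-10 - 5\right)}{85} \frac{-18 + 4}{14 + 4} = \frac{1}{2} \left(- \frac{1}{5}\right) \left(-15\right) \frac{1}{85} \cdot \frac{1}{18} \left(-14\right) = \frac{3}{2} \cdot \frac{1}{85} \cdot \frac{1}{18} \left(-14\right) = \frac{3}{170} \left(- \frac{7}{9}\right) = - \frac{7}{510}$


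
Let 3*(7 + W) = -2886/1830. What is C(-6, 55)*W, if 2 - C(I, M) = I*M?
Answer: -2286152/915 ≈ -2498.5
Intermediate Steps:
W = -6886/915 (W = -7 + (-2886/1830)/3 = -7 + (-2886*1/1830)/3 = -7 + (⅓)*(-481/305) = -7 - 481/915 = -6886/915 ≈ -7.5257)
C(I, M) = 2 - I*M
C(-6, 55)*W = (2 - 1*(-6)*55)*(-6886/915) = (2 + 330)*(-6886/915) = 332*(-6886/915) = -2286152/915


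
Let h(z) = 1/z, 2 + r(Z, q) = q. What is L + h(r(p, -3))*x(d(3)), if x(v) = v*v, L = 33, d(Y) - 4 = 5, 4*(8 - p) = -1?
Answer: 84/5 ≈ 16.800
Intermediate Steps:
p = 33/4 (p = 8 - ¼*(-1) = 8 + ¼ = 33/4 ≈ 8.2500)
d(Y) = 9 (d(Y) = 4 + 5 = 9)
r(Z, q) = -2 + q
x(v) = v²
L + h(r(p, -3))*x(d(3)) = 33 + 9²/(-2 - 3) = 33 + 81/(-5) = 33 - ⅕*81 = 33 - 81/5 = 84/5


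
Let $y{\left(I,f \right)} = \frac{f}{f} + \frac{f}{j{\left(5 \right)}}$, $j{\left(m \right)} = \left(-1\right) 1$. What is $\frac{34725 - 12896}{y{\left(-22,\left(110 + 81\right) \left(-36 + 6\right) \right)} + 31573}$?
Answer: $\frac{21829}{37304} \approx 0.58517$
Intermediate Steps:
$j{\left(m \right)} = -1$
$y{\left(I,f \right)} = 1 - f$ ($y{\left(I,f \right)} = \frac{f}{f} + \frac{f}{-1} = 1 + f \left(-1\right) = 1 - f$)
$\frac{34725 - 12896}{y{\left(-22,\left(110 + 81\right) \left(-36 + 6\right) \right)} + 31573} = \frac{34725 - 12896}{\left(1 - \left(110 + 81\right) \left(-36 + 6\right)\right) + 31573} = \frac{21829}{\left(1 - 191 \left(-30\right)\right) + 31573} = \frac{21829}{\left(1 - -5730\right) + 31573} = \frac{21829}{\left(1 + 5730\right) + 31573} = \frac{21829}{5731 + 31573} = \frac{21829}{37304}$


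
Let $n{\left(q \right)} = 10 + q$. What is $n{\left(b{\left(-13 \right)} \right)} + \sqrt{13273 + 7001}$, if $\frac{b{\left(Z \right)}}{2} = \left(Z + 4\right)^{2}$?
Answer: $172 + \sqrt{20274} \approx 314.39$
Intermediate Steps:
$b{\left(Z \right)} = 2 \left(4 + Z\right)^{2}$ ($b{\left(Z \right)} = 2 \left(Z + 4\right)^{2} = 2 \left(4 + Z\right)^{2}$)
$n{\left(b{\left(-13 \right)} \right)} + \sqrt{13273 + 7001} = \left(10 + 2 \left(4 - 13\right)^{2}\right) + \sqrt{13273 + 7001} = \left(10 + 2 \left(-9\right)^{2}\right) + \sqrt{20274} = \left(10 + 2 \cdot 81\right) + \sqrt{20274} = \left(10 + 162\right) + \sqrt{20274} = 172 + \sqrt{20274}$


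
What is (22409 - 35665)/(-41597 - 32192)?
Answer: 13256/73789 ≈ 0.17965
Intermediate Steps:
(22409 - 35665)/(-41597 - 32192) = -13256/(-73789) = -13256*(-1/73789) = 13256/73789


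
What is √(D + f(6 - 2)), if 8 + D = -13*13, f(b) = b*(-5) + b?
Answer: I*√193 ≈ 13.892*I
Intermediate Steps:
f(b) = -4*b (f(b) = -5*b + b = -4*b)
D = -177 (D = -8 - 13*13 = -8 - 169 = -177)
√(D + f(6 - 2)) = √(-177 - 4*(6 - 2)) = √(-177 - 4*4) = √(-177 - 16) = √(-193) = I*√193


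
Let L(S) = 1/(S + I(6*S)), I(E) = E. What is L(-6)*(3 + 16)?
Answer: -19/42 ≈ -0.45238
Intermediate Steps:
L(S) = 1/(7*S) (L(S) = 1/(S + 6*S) = 1/(7*S))
L(-6)*(3 + 16) = ((⅐)/(-6))*(3 + 16) = ((⅐)*(-⅙))*19 = -1/42*19 = -19/42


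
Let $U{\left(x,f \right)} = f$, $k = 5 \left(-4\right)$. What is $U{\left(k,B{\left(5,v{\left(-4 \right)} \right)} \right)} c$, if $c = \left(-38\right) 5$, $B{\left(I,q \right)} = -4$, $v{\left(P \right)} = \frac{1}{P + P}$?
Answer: $760$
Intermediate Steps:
$v{\left(P \right)} = \frac{1}{2 P}$
$k = -20$
$c = -190$
$U{\left(k,B{\left(5,v{\left(-4 \right)} \right)} \right)} c = \left(-4\right) \left(-190\right) = 760$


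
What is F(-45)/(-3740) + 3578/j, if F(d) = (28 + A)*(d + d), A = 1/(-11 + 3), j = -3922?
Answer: -1416961/5867312 ≈ -0.24150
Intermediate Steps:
A = -⅛ (A = 1/(-8) = -⅛ ≈ -0.12500)
F(d) = 223*d/4 (F(d) = (28 - ⅛)*(d + d) = 223*(2*d)/8 = 223*d/4)
F(-45)/(-3740) + 3578/j = ((223/4)*(-45))/(-3740) + 3578/(-3922) = -10035/4*(-1/3740) + 3578*(-1/3922) = 2007/2992 - 1789/1961 = -1416961/5867312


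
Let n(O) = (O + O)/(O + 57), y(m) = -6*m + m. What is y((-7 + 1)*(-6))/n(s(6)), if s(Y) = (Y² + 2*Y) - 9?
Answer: -2880/13 ≈ -221.54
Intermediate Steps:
s(Y) = -9 + Y² + 2*Y
y(m) = -5*m
n(O) = 2*O/(57 + O) (n(O) = (2*O)/(57 + O) = 2*O/(57 + O))
y((-7 + 1)*(-6))/n(s(6)) = (-5*(-7 + 1)*(-6))/((2*(-9 + 6² + 2*6)/(57 + (-9 + 6² + 2*6)))) = (-(-30)*(-6))/((2*(-9 + 36 + 12)/(57 + (-9 + 36 + 12)))) = (-5*36)/((2*39/(57 + 39))) = -180/(2*39/96) = -180/(2*39*(1/96)) = -180/13/16 = -180*16/13 = -2880/13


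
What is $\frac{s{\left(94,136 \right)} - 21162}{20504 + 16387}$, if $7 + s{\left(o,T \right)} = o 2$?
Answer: $- \frac{20981}{36891} \approx -0.56873$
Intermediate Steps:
$s{\left(o,T \right)} = -7 + 2 o$ ($s{\left(o,T \right)} = -7 + o 2 = -7 + 2 o$)
$\frac{s{\left(94,136 \right)} - 21162}{20504 + 16387} = \frac{\left(-7 + 2 \cdot 94\right) - 21162}{20504 + 16387} = \frac{\left(-7 + 188\right) - 21162}{36891} = \left(181 - 21162\right) \frac{1}{36891} = \left(-20981\right) \frac{1}{36891} = - \frac{20981}{36891}$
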